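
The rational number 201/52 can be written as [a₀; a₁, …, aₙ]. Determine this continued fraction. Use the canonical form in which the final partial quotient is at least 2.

[3; 1, 6, 2, 3]

Repeatedly divide and take the remainder:
201 = 3·52 + 45, so a_0 = 3
52 = 1·45 + 7, so a_1 = 1
45 = 6·7 + 3, so a_2 = 6
7 = 2·3 + 1, so a_3 = 2
3 = 3·1 + 0, so a_4 = 3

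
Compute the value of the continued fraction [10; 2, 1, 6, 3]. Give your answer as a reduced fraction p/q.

652/63

Work from the innermost term outward:
Start with 3.
6 + 1/(3/1) = 6 + 1/3 = 19/3
1 + 1/(19/3) = 1 + 3/19 = 22/19
2 + 1/(22/19) = 2 + 19/22 = 63/22
10 + 1/(63/22) = 10 + 22/63 = 652/63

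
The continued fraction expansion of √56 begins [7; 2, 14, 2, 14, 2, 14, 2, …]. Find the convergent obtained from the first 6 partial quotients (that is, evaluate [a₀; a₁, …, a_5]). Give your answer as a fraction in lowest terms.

Work from the innermost term outward:
Start with 2.
14 + 1/(2/1) = 14 + 1/2 = 29/2
2 + 1/(29/2) = 2 + 2/29 = 60/29
14 + 1/(60/29) = 14 + 29/60 = 869/60
2 + 1/(869/60) = 2 + 60/869 = 1798/869
7 + 1/(1798/869) = 7 + 869/1798 = 13455/1798

13455/1798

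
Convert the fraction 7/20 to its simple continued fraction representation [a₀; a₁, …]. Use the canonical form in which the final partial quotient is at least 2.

Run the Euclidean algorithm, recording each quotient:
7 ÷ 20 → quotient 0, remainder 7
20 ÷ 7 → quotient 2, remainder 6
7 ÷ 6 → quotient 1, remainder 1
6 ÷ 1 → quotient 6, remainder 0

[0; 2, 1, 6]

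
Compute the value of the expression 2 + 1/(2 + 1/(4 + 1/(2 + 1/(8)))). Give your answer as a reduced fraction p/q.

Compute successive convergents:
a_0 = 2: 2/1
a_1 = 2: 5/2
a_2 = 4: 22/9
a_3 = 2: 49/20
a_4 = 8: 414/169

414/169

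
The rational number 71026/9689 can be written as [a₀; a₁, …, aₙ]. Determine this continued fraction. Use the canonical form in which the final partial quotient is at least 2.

[7; 3, 40, 26, 1, 2]

Apply division with remainder until the remainder is 0:
71026 = 7·9689 + 3203, so a_0 = 7
9689 = 3·3203 + 80, so a_1 = 3
3203 = 40·80 + 3, so a_2 = 40
80 = 26·3 + 2, so a_3 = 26
3 = 1·2 + 1, so a_4 = 1
2 = 2·1 + 0, so a_5 = 2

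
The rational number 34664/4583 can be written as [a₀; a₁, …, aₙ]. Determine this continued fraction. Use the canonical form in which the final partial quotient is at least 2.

Apply division with remainder until the remainder is 0:
⌊34664/4583⌋ = 7, remainder 2583
⌊4583/2583⌋ = 1, remainder 2000
⌊2583/2000⌋ = 1, remainder 583
⌊2000/583⌋ = 3, remainder 251
⌊583/251⌋ = 2, remainder 81
⌊251/81⌋ = 3, remainder 8
⌊81/8⌋ = 10, remainder 1
⌊8/1⌋ = 8, remainder 0

[7; 1, 1, 3, 2, 3, 10, 8]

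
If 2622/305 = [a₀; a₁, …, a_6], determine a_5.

1

⌊2622/305⌋ = 8, remainder 182
⌊305/182⌋ = 1, remainder 123
⌊182/123⌋ = 1, remainder 59
⌊123/59⌋ = 2, remainder 5
⌊59/5⌋ = 11, remainder 4
⌊5/4⌋ = 1, remainder 1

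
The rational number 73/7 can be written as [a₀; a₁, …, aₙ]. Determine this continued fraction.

Apply division with remainder until the remainder is 0:
73 = 10·7 + 3, so a_0 = 10
7 = 2·3 + 1, so a_1 = 2
3 = 3·1 + 0, so a_2 = 3

[10; 2, 3]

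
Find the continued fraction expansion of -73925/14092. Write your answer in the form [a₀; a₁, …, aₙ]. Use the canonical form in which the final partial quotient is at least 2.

[-6; 1, 3, 14, 1, 14, 2, 7]

Run the Euclidean algorithm, recording each quotient:
⌊-73925/14092⌋ = -6, remainder 10627
⌊14092/10627⌋ = 1, remainder 3465
⌊10627/3465⌋ = 3, remainder 232
⌊3465/232⌋ = 14, remainder 217
⌊232/217⌋ = 1, remainder 15
⌊217/15⌋ = 14, remainder 7
⌊15/7⌋ = 2, remainder 1
⌊7/1⌋ = 7, remainder 0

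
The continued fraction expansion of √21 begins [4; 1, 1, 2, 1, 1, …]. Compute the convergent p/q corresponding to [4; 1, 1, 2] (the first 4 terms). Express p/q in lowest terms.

Start with 2.
1 + 1/(2/1) = 1 + 1/2 = 3/2
1 + 1/(3/2) = 1 + 2/3 = 5/3
4 + 1/(5/3) = 4 + 3/5 = 23/5

23/5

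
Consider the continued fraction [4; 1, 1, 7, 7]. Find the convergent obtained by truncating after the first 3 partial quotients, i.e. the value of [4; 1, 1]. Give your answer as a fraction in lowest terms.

Start with 1.
1 + 1/(1/1) = 1 + 1/1 = 2/1
4 + 1/(2/1) = 4 + 1/2 = 9/2

9/2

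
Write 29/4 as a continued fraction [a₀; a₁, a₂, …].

[7; 4]

⌊29/4⌋ = 7, remainder 1
⌊4/1⌋ = 4, remainder 0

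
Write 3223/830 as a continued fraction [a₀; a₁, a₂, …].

⌊3223/830⌋ = 3, remainder 733
⌊830/733⌋ = 1, remainder 97
⌊733/97⌋ = 7, remainder 54
⌊97/54⌋ = 1, remainder 43
⌊54/43⌋ = 1, remainder 11
⌊43/11⌋ = 3, remainder 10
⌊11/10⌋ = 1, remainder 1
⌊10/1⌋ = 10, remainder 0

[3; 1, 7, 1, 1, 3, 1, 10]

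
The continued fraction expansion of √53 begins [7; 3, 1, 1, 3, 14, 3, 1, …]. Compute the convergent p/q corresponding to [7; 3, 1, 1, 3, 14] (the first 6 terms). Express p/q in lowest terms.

2599/357

Start with 14.
3 + 1/(14/1) = 3 + 1/14 = 43/14
1 + 1/(43/14) = 1 + 14/43 = 57/43
1 + 1/(57/43) = 1 + 43/57 = 100/57
3 + 1/(100/57) = 3 + 57/100 = 357/100
7 + 1/(357/100) = 7 + 100/357 = 2599/357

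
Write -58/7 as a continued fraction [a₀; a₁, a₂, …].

[-9; 1, 2, 2]

Repeatedly divide and take the remainder:
-58 ÷ 7 → quotient -9, remainder 5
7 ÷ 5 → quotient 1, remainder 2
5 ÷ 2 → quotient 2, remainder 1
2 ÷ 1 → quotient 2, remainder 0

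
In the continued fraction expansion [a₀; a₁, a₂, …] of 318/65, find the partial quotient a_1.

1

318 = 4·65 + 58, so a_0 = 4
65 = 1·58 + 7, so a_1 = 1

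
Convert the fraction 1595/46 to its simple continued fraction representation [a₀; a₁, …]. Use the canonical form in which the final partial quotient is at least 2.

Repeatedly divide and take the remainder:
⌊1595/46⌋ = 34, remainder 31
⌊46/31⌋ = 1, remainder 15
⌊31/15⌋ = 2, remainder 1
⌊15/1⌋ = 15, remainder 0

[34; 1, 2, 15]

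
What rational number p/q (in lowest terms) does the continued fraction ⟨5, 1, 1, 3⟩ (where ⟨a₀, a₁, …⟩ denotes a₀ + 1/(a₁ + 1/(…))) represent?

39/7

Starting at the tail and folding back:
Start with 3.
1 + 1/(3/1) = 1 + 1/3 = 4/3
1 + 1/(4/3) = 1 + 3/4 = 7/4
5 + 1/(7/4) = 5 + 4/7 = 39/7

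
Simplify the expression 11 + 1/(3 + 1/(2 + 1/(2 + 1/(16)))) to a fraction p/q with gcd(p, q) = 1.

3151/279

Starting at the tail and folding back:
Start with 16.
2 + 1/(16/1) = 2 + 1/16 = 33/16
2 + 1/(33/16) = 2 + 16/33 = 82/33
3 + 1/(82/33) = 3 + 33/82 = 279/82
11 + 1/(279/82) = 11 + 82/279 = 3151/279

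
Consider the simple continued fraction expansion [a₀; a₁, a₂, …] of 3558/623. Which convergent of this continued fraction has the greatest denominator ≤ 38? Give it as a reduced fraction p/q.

217/38

a_0 = 5: 5/1  (≤ bound)
a_1 = 1: 6/1  (≤ bound)
a_2 = 2: 17/3  (≤ bound)
a_3 = 2: 40/7  (≤ bound)
a_4 = 5: 217/38  (≤ bound)
a_5 = 1: 257/45  (> 38, stop)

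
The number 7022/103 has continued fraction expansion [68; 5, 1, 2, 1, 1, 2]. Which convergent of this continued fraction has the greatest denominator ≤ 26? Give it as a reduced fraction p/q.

a_0 = 68: 68/1  (≤ bound)
a_1 = 5: 341/5  (≤ bound)
a_2 = 1: 409/6  (≤ bound)
a_3 = 2: 1159/17  (≤ bound)
a_4 = 1: 1568/23  (≤ bound)
a_5 = 1: 2727/40  (> 26, stop)

1568/23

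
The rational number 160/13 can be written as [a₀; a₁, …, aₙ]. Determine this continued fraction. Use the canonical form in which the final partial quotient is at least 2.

160 = 12·13 + 4, so a_0 = 12
13 = 3·4 + 1, so a_1 = 3
4 = 4·1 + 0, so a_2 = 4

[12; 3, 4]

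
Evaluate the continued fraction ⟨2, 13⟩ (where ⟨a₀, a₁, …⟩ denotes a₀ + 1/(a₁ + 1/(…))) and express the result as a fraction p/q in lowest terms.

Work from the innermost term outward:
Start with 13.
2 + 1/(13/1) = 2 + 1/13 = 27/13

27/13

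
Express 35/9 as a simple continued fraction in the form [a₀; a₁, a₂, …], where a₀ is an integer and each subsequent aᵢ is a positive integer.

[3; 1, 8]

Run the Euclidean algorithm, recording each quotient:
35 ÷ 9 → quotient 3, remainder 8
9 ÷ 8 → quotient 1, remainder 1
8 ÷ 1 → quotient 8, remainder 0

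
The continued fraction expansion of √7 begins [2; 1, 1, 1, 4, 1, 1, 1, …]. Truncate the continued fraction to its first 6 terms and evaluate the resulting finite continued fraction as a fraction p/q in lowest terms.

45/17

Starting at the tail and folding back:
Start with 1.
4 + 1/(1/1) = 4 + 1/1 = 5/1
1 + 1/(5/1) = 1 + 1/5 = 6/5
1 + 1/(6/5) = 1 + 5/6 = 11/6
1 + 1/(11/6) = 1 + 6/11 = 17/11
2 + 1/(17/11) = 2 + 11/17 = 45/17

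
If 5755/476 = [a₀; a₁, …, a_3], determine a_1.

5755 ÷ 476 → quotient 12, remainder 43
476 ÷ 43 → quotient 11, remainder 3

11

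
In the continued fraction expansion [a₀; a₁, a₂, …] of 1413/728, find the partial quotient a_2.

Repeatedly divide and take the remainder:
1413 ÷ 728 → quotient 1, remainder 685
728 ÷ 685 → quotient 1, remainder 43
685 ÷ 43 → quotient 15, remainder 40

15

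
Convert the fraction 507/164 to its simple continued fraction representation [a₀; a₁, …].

⌊507/164⌋ = 3, remainder 15
⌊164/15⌋ = 10, remainder 14
⌊15/14⌋ = 1, remainder 1
⌊14/1⌋ = 14, remainder 0

[3; 10, 1, 14]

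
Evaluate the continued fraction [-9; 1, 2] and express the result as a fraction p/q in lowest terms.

-25/3

a_0 = -9: -9/1
a_1 = 1: -8/1
a_2 = 2: -25/3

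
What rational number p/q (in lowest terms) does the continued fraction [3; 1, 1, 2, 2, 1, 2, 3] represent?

Starting at the tail and folding back:
Start with 3.
2 + 1/(3/1) = 2 + 1/3 = 7/3
1 + 1/(7/3) = 1 + 3/7 = 10/7
2 + 1/(10/7) = 2 + 7/10 = 27/10
2 + 1/(27/10) = 2 + 10/27 = 64/27
1 + 1/(64/27) = 1 + 27/64 = 91/64
1 + 1/(91/64) = 1 + 64/91 = 155/91
3 + 1/(155/91) = 3 + 91/155 = 556/155

556/155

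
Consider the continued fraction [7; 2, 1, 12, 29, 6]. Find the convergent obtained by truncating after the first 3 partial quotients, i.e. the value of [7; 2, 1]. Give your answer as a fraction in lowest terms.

a_0 = 7: 7/1
a_1 = 2: 15/2
a_2 = 1: 22/3

22/3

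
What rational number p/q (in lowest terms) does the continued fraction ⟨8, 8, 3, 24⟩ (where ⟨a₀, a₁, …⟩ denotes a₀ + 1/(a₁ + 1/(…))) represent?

a_0 = 8: 8/1
a_1 = 8: 65/8
a_2 = 3: 203/25
a_3 = 24: 4937/608

4937/608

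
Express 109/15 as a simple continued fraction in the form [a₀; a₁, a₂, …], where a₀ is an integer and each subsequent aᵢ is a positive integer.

[7; 3, 1, 3]

Run the Euclidean algorithm, recording each quotient:
⌊109/15⌋ = 7, remainder 4
⌊15/4⌋ = 3, remainder 3
⌊4/3⌋ = 1, remainder 1
⌊3/1⌋ = 3, remainder 0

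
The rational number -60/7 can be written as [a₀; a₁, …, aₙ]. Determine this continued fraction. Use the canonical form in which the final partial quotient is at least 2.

[-9; 2, 3]

Repeatedly divide and take the remainder:
-60 ÷ 7 → quotient -9, remainder 3
7 ÷ 3 → quotient 2, remainder 1
3 ÷ 1 → quotient 3, remainder 0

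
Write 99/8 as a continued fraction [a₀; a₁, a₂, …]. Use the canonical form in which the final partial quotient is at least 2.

99 ÷ 8 → quotient 12, remainder 3
8 ÷ 3 → quotient 2, remainder 2
3 ÷ 2 → quotient 1, remainder 1
2 ÷ 1 → quotient 2, remainder 0

[12; 2, 1, 2]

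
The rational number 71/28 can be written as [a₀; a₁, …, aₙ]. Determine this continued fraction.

Apply division with remainder until the remainder is 0:
71 ÷ 28 → quotient 2, remainder 15
28 ÷ 15 → quotient 1, remainder 13
15 ÷ 13 → quotient 1, remainder 2
13 ÷ 2 → quotient 6, remainder 1
2 ÷ 1 → quotient 2, remainder 0

[2; 1, 1, 6, 2]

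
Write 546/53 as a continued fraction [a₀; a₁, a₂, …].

546 ÷ 53 → quotient 10, remainder 16
53 ÷ 16 → quotient 3, remainder 5
16 ÷ 5 → quotient 3, remainder 1
5 ÷ 1 → quotient 5, remainder 0

[10; 3, 3, 5]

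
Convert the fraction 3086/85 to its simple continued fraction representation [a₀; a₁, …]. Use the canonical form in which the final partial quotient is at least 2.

[36; 3, 3, 1, 2, 2]

3086 = 36·85 + 26, so a_0 = 36
85 = 3·26 + 7, so a_1 = 3
26 = 3·7 + 5, so a_2 = 3
7 = 1·5 + 2, so a_3 = 1
5 = 2·2 + 1, so a_4 = 2
2 = 2·1 + 0, so a_5 = 2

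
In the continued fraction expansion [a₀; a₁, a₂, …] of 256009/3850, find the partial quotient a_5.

1

256009 = 66·3850 + 1909, so a_0 = 66
3850 = 2·1909 + 32, so a_1 = 2
1909 = 59·32 + 21, so a_2 = 59
32 = 1·21 + 11, so a_3 = 1
21 = 1·11 + 10, so a_4 = 1
11 = 1·10 + 1, so a_5 = 1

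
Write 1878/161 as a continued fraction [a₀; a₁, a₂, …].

Apply division with remainder until the remainder is 0:
1878 ÷ 161 → quotient 11, remainder 107
161 ÷ 107 → quotient 1, remainder 54
107 ÷ 54 → quotient 1, remainder 53
54 ÷ 53 → quotient 1, remainder 1
53 ÷ 1 → quotient 53, remainder 0

[11; 1, 1, 1, 53]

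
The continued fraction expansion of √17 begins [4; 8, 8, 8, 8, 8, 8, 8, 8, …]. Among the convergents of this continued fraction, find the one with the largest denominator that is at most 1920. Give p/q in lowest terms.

a_0 = 4: 4/1  (≤ bound)
a_1 = 8: 33/8  (≤ bound)
a_2 = 8: 268/65  (≤ bound)
a_3 = 8: 2177/528  (≤ bound)
a_4 = 8: 17684/4289  (> 1920, stop)

2177/528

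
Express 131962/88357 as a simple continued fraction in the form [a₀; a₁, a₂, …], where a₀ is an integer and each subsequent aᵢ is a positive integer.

131962 ÷ 88357 → quotient 1, remainder 43605
88357 ÷ 43605 → quotient 2, remainder 1147
43605 ÷ 1147 → quotient 38, remainder 19
1147 ÷ 19 → quotient 60, remainder 7
19 ÷ 7 → quotient 2, remainder 5
7 ÷ 5 → quotient 1, remainder 2
5 ÷ 2 → quotient 2, remainder 1
2 ÷ 1 → quotient 2, remainder 0

[1; 2, 38, 60, 2, 1, 2, 2]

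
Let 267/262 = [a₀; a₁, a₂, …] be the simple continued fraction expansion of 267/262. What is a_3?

⌊267/262⌋ = 1, remainder 5
⌊262/5⌋ = 52, remainder 2
⌊5/2⌋ = 2, remainder 1
⌊2/1⌋ = 2, remainder 0

2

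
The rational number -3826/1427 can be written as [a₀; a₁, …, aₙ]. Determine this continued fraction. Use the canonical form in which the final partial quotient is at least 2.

[-3; 3, 7, 2, 1, 20]

-3826 ÷ 1427 → quotient -3, remainder 455
1427 ÷ 455 → quotient 3, remainder 62
455 ÷ 62 → quotient 7, remainder 21
62 ÷ 21 → quotient 2, remainder 20
21 ÷ 20 → quotient 1, remainder 1
20 ÷ 1 → quotient 20, remainder 0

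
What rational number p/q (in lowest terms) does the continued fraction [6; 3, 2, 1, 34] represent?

a_0 = 6: 6/1
a_1 = 3: 19/3
a_2 = 2: 44/7
a_3 = 1: 63/10
a_4 = 34: 2186/347

2186/347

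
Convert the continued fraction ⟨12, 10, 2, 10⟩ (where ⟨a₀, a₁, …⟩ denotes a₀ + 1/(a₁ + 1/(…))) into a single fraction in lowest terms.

Build up convergents one term at a time:
a_0 = 12: 12/1
a_1 = 10: 121/10
a_2 = 2: 254/21
a_3 = 10: 2661/220

2661/220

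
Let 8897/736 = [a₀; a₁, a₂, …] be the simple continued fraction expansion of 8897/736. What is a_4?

8897 ÷ 736 → quotient 12, remainder 65
736 ÷ 65 → quotient 11, remainder 21
65 ÷ 21 → quotient 3, remainder 2
21 ÷ 2 → quotient 10, remainder 1
2 ÷ 1 → quotient 2, remainder 0

2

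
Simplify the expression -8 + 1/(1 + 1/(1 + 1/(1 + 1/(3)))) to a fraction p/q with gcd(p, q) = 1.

a_0 = -8: -8/1
a_1 = 1: -7/1
a_2 = 1: -15/2
a_3 = 1: -22/3
a_4 = 3: -81/11

-81/11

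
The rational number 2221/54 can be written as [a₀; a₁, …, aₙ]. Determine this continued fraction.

⌊2221/54⌋ = 41, remainder 7
⌊54/7⌋ = 7, remainder 5
⌊7/5⌋ = 1, remainder 2
⌊5/2⌋ = 2, remainder 1
⌊2/1⌋ = 2, remainder 0

[41; 7, 1, 2, 2]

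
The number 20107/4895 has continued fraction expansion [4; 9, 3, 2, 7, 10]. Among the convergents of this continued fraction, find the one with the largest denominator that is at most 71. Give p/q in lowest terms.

List convergents until the denominator exceeds the bound:
a_0 = 4: 4/1  (≤ bound)
a_1 = 9: 37/9  (≤ bound)
a_2 = 3: 115/28  (≤ bound)
a_3 = 2: 267/65  (≤ bound)
a_4 = 7: 1984/483  (> 71, stop)

267/65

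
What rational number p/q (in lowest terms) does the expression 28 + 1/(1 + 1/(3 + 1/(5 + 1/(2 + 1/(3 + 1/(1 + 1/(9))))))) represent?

57637/2004

a_0 = 28: 28/1
a_1 = 1: 29/1
a_2 = 3: 115/4
a_3 = 5: 604/21
a_4 = 2: 1323/46
a_5 = 3: 4573/159
a_6 = 1: 5896/205
a_7 = 9: 57637/2004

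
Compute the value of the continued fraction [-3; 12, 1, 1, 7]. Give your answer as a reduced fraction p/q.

-549/188

Start with 7.
1 + 1/(7/1) = 1 + 1/7 = 8/7
1 + 1/(8/7) = 1 + 7/8 = 15/8
12 + 1/(15/8) = 12 + 8/15 = 188/15
-3 + 1/(188/15) = -3 + 15/188 = -549/188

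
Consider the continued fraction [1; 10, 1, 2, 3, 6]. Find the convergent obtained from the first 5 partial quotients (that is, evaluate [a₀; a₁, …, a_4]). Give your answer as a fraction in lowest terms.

Start with 3.
2 + 1/(3/1) = 2 + 1/3 = 7/3
1 + 1/(7/3) = 1 + 3/7 = 10/7
10 + 1/(10/7) = 10 + 7/10 = 107/10
1 + 1/(107/10) = 1 + 10/107 = 117/107

117/107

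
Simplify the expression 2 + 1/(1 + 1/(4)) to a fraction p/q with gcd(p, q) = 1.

14/5

Start with 4.
1 + 1/(4/1) = 1 + 1/4 = 5/4
2 + 1/(5/4) = 2 + 4/5 = 14/5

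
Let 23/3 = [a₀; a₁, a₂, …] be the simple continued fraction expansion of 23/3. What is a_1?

1

⌊23/3⌋ = 7, remainder 2
⌊3/2⌋ = 1, remainder 1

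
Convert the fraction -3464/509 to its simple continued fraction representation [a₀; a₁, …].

Repeatedly divide and take the remainder:
-3464 = -7·509 + 99, so a_0 = -7
509 = 5·99 + 14, so a_1 = 5
99 = 7·14 + 1, so a_2 = 7
14 = 14·1 + 0, so a_3 = 14

[-7; 5, 7, 14]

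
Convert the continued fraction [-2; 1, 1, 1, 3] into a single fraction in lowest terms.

Start with 3.
1 + 1/(3/1) = 1 + 1/3 = 4/3
1 + 1/(4/3) = 1 + 3/4 = 7/4
1 + 1/(7/4) = 1 + 4/7 = 11/7
-2 + 1/(11/7) = -2 + 7/11 = -15/11

-15/11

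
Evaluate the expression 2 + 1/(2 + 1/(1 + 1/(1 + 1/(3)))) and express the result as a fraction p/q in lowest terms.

Start with 3.
1 + 1/(3/1) = 1 + 1/3 = 4/3
1 + 1/(4/3) = 1 + 3/4 = 7/4
2 + 1/(7/4) = 2 + 4/7 = 18/7
2 + 1/(18/7) = 2 + 7/18 = 43/18

43/18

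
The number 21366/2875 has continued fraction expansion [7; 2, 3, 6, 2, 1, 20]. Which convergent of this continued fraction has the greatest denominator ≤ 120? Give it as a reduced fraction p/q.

706/95

a_0 = 7: 7/1  (≤ bound)
a_1 = 2: 15/2  (≤ bound)
a_2 = 3: 52/7  (≤ bound)
a_3 = 6: 327/44  (≤ bound)
a_4 = 2: 706/95  (≤ bound)
a_5 = 1: 1033/139  (> 120, stop)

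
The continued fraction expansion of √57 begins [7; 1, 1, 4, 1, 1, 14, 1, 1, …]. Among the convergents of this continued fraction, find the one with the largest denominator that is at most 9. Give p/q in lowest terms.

68/9

a_0 = 7: 7/1  (≤ bound)
a_1 = 1: 8/1  (≤ bound)
a_2 = 1: 15/2  (≤ bound)
a_3 = 4: 68/9  (≤ bound)
a_4 = 1: 83/11  (> 9, stop)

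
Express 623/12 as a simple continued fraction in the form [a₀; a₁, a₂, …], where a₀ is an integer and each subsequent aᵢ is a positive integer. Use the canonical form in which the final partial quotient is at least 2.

[51; 1, 11]

Run the Euclidean algorithm, recording each quotient:
⌊623/12⌋ = 51, remainder 11
⌊12/11⌋ = 1, remainder 1
⌊11/1⌋ = 11, remainder 0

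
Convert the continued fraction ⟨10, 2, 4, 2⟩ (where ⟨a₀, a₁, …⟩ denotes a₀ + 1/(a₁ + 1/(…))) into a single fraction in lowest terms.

Compute successive convergents:
a_0 = 10: 10/1
a_1 = 2: 21/2
a_2 = 4: 94/9
a_3 = 2: 209/20

209/20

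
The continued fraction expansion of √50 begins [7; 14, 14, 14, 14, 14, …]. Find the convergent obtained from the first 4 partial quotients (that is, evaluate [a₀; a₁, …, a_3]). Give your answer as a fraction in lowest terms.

19601/2772

a_0 = 7: 7/1
a_1 = 14: 99/14
a_2 = 14: 1393/197
a_3 = 14: 19601/2772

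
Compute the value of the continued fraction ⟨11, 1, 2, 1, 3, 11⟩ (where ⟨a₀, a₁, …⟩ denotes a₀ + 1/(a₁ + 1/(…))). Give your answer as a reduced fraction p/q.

Start with 11.
3 + 1/(11/1) = 3 + 1/11 = 34/11
1 + 1/(34/11) = 1 + 11/34 = 45/34
2 + 1/(45/34) = 2 + 34/45 = 124/45
1 + 1/(124/45) = 1 + 45/124 = 169/124
11 + 1/(169/124) = 11 + 124/169 = 1983/169

1983/169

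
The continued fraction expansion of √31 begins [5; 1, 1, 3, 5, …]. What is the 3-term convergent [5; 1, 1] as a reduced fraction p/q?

11/2

Build up convergents one term at a time:
a_0 = 5: 5/1
a_1 = 1: 6/1
a_2 = 1: 11/2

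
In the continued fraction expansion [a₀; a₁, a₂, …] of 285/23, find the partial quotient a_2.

1

Apply division with remainder until the remainder is 0:
⌊285/23⌋ = 12, remainder 9
⌊23/9⌋ = 2, remainder 5
⌊9/5⌋ = 1, remainder 4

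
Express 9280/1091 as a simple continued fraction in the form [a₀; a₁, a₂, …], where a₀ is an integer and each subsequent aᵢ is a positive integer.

9280 ÷ 1091 → quotient 8, remainder 552
1091 ÷ 552 → quotient 1, remainder 539
552 ÷ 539 → quotient 1, remainder 13
539 ÷ 13 → quotient 41, remainder 6
13 ÷ 6 → quotient 2, remainder 1
6 ÷ 1 → quotient 6, remainder 0

[8; 1, 1, 41, 2, 6]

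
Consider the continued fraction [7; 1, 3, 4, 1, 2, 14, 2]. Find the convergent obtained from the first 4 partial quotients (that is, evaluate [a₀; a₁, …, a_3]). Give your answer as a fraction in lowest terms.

132/17

Start with 4.
3 + 1/(4/1) = 3 + 1/4 = 13/4
1 + 1/(13/4) = 1 + 4/13 = 17/13
7 + 1/(17/13) = 7 + 13/17 = 132/17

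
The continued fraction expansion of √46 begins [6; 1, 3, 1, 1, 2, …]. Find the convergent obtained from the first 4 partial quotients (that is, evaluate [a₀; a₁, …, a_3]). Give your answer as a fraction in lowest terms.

34/5

Start with 1.
3 + 1/(1/1) = 3 + 1/1 = 4/1
1 + 1/(4/1) = 1 + 1/4 = 5/4
6 + 1/(5/4) = 6 + 4/5 = 34/5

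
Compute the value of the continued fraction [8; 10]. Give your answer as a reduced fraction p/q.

81/10

a_0 = 8: 8/1
a_1 = 10: 81/10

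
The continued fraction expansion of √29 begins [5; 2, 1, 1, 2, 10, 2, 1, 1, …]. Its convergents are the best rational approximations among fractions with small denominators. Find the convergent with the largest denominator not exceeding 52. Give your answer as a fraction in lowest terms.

a_0 = 5: 5/1  (≤ bound)
a_1 = 2: 11/2  (≤ bound)
a_2 = 1: 16/3  (≤ bound)
a_3 = 1: 27/5  (≤ bound)
a_4 = 2: 70/13  (≤ bound)
a_5 = 10: 727/135  (> 52, stop)

70/13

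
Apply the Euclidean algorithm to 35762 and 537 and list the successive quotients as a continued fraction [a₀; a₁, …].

Run the Euclidean algorithm, recording each quotient:
35762 = 66·537 + 320, so a_0 = 66
537 = 1·320 + 217, so a_1 = 1
320 = 1·217 + 103, so a_2 = 1
217 = 2·103 + 11, so a_3 = 2
103 = 9·11 + 4, so a_4 = 9
11 = 2·4 + 3, so a_5 = 2
4 = 1·3 + 1, so a_6 = 1
3 = 3·1 + 0, so a_7 = 3

[66; 1, 1, 2, 9, 2, 1, 3]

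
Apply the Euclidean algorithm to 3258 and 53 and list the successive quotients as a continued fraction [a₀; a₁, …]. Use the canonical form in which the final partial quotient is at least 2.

[61; 2, 8, 3]

Apply division with remainder until the remainder is 0:
3258 = 61·53 + 25, so a_0 = 61
53 = 2·25 + 3, so a_1 = 2
25 = 8·3 + 1, so a_2 = 8
3 = 3·1 + 0, so a_3 = 3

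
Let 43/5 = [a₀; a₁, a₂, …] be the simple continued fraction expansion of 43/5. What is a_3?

Apply division with remainder until the remainder is 0:
43 ÷ 5 → quotient 8, remainder 3
5 ÷ 3 → quotient 1, remainder 2
3 ÷ 2 → quotient 1, remainder 1
2 ÷ 1 → quotient 2, remainder 0

2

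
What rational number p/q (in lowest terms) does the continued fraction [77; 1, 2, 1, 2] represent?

855/11

Start with 2.
1 + 1/(2/1) = 1 + 1/2 = 3/2
2 + 1/(3/2) = 2 + 2/3 = 8/3
1 + 1/(8/3) = 1 + 3/8 = 11/8
77 + 1/(11/8) = 77 + 8/11 = 855/11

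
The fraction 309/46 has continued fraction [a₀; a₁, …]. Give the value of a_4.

309 ÷ 46 → quotient 6, remainder 33
46 ÷ 33 → quotient 1, remainder 13
33 ÷ 13 → quotient 2, remainder 7
13 ÷ 7 → quotient 1, remainder 6
7 ÷ 6 → quotient 1, remainder 1

1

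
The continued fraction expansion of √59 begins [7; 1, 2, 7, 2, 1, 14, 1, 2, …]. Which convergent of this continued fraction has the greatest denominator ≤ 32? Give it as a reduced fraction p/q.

a_0 = 7: 7/1  (≤ bound)
a_1 = 1: 8/1  (≤ bound)
a_2 = 2: 23/3  (≤ bound)
a_3 = 7: 169/22  (≤ bound)
a_4 = 2: 361/47  (> 32, stop)

169/22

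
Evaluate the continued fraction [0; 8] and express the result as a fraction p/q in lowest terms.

Work from the innermost term outward:
Start with 8.
0 + 1/(8/1) = 0 + 1/8 = 1/8

1/8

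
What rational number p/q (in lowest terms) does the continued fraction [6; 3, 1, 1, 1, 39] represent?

Start with 39.
1 + 1/(39/1) = 1 + 1/39 = 40/39
1 + 1/(40/39) = 1 + 39/40 = 79/40
1 + 1/(79/40) = 1 + 40/79 = 119/79
3 + 1/(119/79) = 3 + 79/119 = 436/119
6 + 1/(436/119) = 6 + 119/436 = 2735/436

2735/436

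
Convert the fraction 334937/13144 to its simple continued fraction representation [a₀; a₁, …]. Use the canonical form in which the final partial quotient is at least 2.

Repeatedly divide and take the remainder:
334937 ÷ 13144 → quotient 25, remainder 6337
13144 ÷ 6337 → quotient 2, remainder 470
6337 ÷ 470 → quotient 13, remainder 227
470 ÷ 227 → quotient 2, remainder 16
227 ÷ 16 → quotient 14, remainder 3
16 ÷ 3 → quotient 5, remainder 1
3 ÷ 1 → quotient 3, remainder 0

[25; 2, 13, 2, 14, 5, 3]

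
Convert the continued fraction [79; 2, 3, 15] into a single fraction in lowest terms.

Use the convergent recurrence hₖ = aₖ·hₖ₋₁ + hₖ₋₂ (and likewise for the denominators kₖ):
a_0 = 79: 79/1
a_1 = 2: 159/2
a_2 = 3: 556/7
a_3 = 15: 8499/107

8499/107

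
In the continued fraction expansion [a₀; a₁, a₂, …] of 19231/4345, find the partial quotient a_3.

⌊19231/4345⌋ = 4, remainder 1851
⌊4345/1851⌋ = 2, remainder 643
⌊1851/643⌋ = 2, remainder 565
⌊643/565⌋ = 1, remainder 78

1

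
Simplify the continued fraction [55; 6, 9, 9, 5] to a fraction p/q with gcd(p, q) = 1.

141219/2560

a_0 = 55: 55/1
a_1 = 6: 331/6
a_2 = 9: 3034/55
a_3 = 9: 27637/501
a_4 = 5: 141219/2560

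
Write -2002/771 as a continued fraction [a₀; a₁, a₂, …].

-2002 = -3·771 + 311, so a_0 = -3
771 = 2·311 + 149, so a_1 = 2
311 = 2·149 + 13, so a_2 = 2
149 = 11·13 + 6, so a_3 = 11
13 = 2·6 + 1, so a_4 = 2
6 = 6·1 + 0, so a_5 = 6

[-3; 2, 2, 11, 2, 6]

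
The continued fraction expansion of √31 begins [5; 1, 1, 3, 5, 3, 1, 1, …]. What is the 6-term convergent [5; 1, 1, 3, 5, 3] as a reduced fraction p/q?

657/118

Use the convergent recurrence hₖ = aₖ·hₖ₋₁ + hₖ₋₂ (and likewise for the denominators kₖ):
a_0 = 5: 5/1
a_1 = 1: 6/1
a_2 = 1: 11/2
a_3 = 3: 39/7
a_4 = 5: 206/37
a_5 = 3: 657/118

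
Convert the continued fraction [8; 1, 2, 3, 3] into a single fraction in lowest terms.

Compute successive convergents:
a_0 = 8: 8/1
a_1 = 1: 9/1
a_2 = 2: 26/3
a_3 = 3: 87/10
a_4 = 3: 287/33

287/33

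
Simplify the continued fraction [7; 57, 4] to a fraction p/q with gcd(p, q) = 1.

a_0 = 7: 7/1
a_1 = 57: 400/57
a_2 = 4: 1607/229

1607/229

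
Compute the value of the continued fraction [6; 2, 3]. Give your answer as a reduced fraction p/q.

Collapse the nested fraction from the inside out:
Start with 3.
2 + 1/(3/1) = 2 + 1/3 = 7/3
6 + 1/(7/3) = 6 + 3/7 = 45/7

45/7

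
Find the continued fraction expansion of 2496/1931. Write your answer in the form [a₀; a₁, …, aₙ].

[1; 3, 2, 2, 1, 1, 6, 7]

⌊2496/1931⌋ = 1, remainder 565
⌊1931/565⌋ = 3, remainder 236
⌊565/236⌋ = 2, remainder 93
⌊236/93⌋ = 2, remainder 50
⌊93/50⌋ = 1, remainder 43
⌊50/43⌋ = 1, remainder 7
⌊43/7⌋ = 6, remainder 1
⌊7/1⌋ = 7, remainder 0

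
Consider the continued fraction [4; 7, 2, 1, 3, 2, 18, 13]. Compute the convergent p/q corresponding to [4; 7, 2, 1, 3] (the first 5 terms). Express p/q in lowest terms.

a_0 = 4: 4/1
a_1 = 7: 29/7
a_2 = 2: 62/15
a_3 = 1: 91/22
a_4 = 3: 335/81

335/81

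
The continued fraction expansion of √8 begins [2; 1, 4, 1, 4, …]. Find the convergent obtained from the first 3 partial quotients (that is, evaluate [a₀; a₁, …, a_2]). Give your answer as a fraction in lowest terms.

14/5

Work from the innermost term outward:
Start with 4.
1 + 1/(4/1) = 1 + 1/4 = 5/4
2 + 1/(5/4) = 2 + 4/5 = 14/5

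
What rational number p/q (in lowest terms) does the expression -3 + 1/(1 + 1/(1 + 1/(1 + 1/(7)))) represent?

-54/23

a_0 = -3: -3/1
a_1 = 1: -2/1
a_2 = 1: -5/2
a_3 = 1: -7/3
a_4 = 7: -54/23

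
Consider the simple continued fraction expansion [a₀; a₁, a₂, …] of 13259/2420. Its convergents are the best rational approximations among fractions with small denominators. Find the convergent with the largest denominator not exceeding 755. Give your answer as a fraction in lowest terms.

List convergents until the denominator exceeds the bound:
a_0 = 5: 5/1  (≤ bound)
a_1 = 2: 11/2  (≤ bound)
a_2 = 11: 126/23  (≤ bound)
a_3 = 2: 263/48  (≤ bound)
a_4 = 1: 389/71  (≤ bound)
a_5 = 3: 1430/261  (≤ bound)
a_6 = 9: 13259/2420  (> 755, stop)

1430/261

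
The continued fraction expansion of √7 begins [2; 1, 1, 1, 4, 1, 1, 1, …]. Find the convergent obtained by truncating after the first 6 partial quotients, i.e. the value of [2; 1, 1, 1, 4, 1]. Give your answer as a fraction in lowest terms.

Collapse the nested fraction from the inside out:
Start with 1.
4 + 1/(1/1) = 4 + 1/1 = 5/1
1 + 1/(5/1) = 1 + 1/5 = 6/5
1 + 1/(6/5) = 1 + 5/6 = 11/6
1 + 1/(11/6) = 1 + 6/11 = 17/11
2 + 1/(17/11) = 2 + 11/17 = 45/17

45/17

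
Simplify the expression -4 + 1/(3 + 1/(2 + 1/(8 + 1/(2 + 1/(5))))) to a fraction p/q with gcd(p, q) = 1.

a_0 = -4: -4/1
a_1 = 3: -11/3
a_2 = 2: -26/7
a_3 = 8: -219/59
a_4 = 2: -464/125
a_5 = 5: -2539/684

-2539/684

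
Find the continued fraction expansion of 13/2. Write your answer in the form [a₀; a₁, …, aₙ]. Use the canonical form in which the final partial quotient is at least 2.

[6; 2]

Apply division with remainder until the remainder is 0:
⌊13/2⌋ = 6, remainder 1
⌊2/1⌋ = 2, remainder 0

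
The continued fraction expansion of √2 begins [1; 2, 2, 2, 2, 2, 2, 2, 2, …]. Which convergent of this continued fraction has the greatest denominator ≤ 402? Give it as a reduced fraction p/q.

239/169

a_0 = 1: 1/1  (≤ bound)
a_1 = 2: 3/2  (≤ bound)
a_2 = 2: 7/5  (≤ bound)
a_3 = 2: 17/12  (≤ bound)
a_4 = 2: 41/29  (≤ bound)
a_5 = 2: 99/70  (≤ bound)
a_6 = 2: 239/169  (≤ bound)
a_7 = 2: 577/408  (> 402, stop)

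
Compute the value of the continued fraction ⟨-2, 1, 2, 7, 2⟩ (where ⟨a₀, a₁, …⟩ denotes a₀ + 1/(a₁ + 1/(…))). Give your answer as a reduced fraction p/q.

Work from the innermost term outward:
Start with 2.
7 + 1/(2/1) = 7 + 1/2 = 15/2
2 + 1/(15/2) = 2 + 2/15 = 32/15
1 + 1/(32/15) = 1 + 15/32 = 47/32
-2 + 1/(47/32) = -2 + 32/47 = -62/47

-62/47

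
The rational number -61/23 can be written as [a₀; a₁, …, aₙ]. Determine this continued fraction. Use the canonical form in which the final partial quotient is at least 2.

[-3; 2, 1, 7]

Run the Euclidean algorithm, recording each quotient:
⌊-61/23⌋ = -3, remainder 8
⌊23/8⌋ = 2, remainder 7
⌊8/7⌋ = 1, remainder 1
⌊7/1⌋ = 7, remainder 0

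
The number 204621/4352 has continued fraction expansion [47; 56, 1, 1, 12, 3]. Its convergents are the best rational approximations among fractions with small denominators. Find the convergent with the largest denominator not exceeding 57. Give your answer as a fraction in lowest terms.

a_0 = 47: 47/1  (≤ bound)
a_1 = 56: 2633/56  (≤ bound)
a_2 = 1: 2680/57  (≤ bound)
a_3 = 1: 5313/113  (> 57, stop)

2680/57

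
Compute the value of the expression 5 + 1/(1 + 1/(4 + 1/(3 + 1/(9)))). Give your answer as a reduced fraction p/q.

Start with 9.
3 + 1/(9/1) = 3 + 1/9 = 28/9
4 + 1/(28/9) = 4 + 9/28 = 121/28
1 + 1/(121/28) = 1 + 28/121 = 149/121
5 + 1/(149/121) = 5 + 121/149 = 866/149

866/149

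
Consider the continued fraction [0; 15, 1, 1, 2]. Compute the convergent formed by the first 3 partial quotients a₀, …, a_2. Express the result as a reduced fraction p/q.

Use the convergent recurrence hₖ = aₖ·hₖ₋₁ + hₖ₋₂ (and likewise for the denominators kₖ):
a_0 = 0: 0/1
a_1 = 15: 1/15
a_2 = 1: 1/16

1/16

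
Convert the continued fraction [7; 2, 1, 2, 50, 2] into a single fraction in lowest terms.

Start with 2.
50 + 1/(2/1) = 50 + 1/2 = 101/2
2 + 1/(101/2) = 2 + 2/101 = 204/101
1 + 1/(204/101) = 1 + 101/204 = 305/204
2 + 1/(305/204) = 2 + 204/305 = 814/305
7 + 1/(814/305) = 7 + 305/814 = 6003/814

6003/814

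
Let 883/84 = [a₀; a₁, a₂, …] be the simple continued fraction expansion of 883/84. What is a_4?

2

Apply division with remainder until the remainder is 0:
883 ÷ 84 → quotient 10, remainder 43
84 ÷ 43 → quotient 1, remainder 41
43 ÷ 41 → quotient 1, remainder 2
41 ÷ 2 → quotient 20, remainder 1
2 ÷ 1 → quotient 2, remainder 0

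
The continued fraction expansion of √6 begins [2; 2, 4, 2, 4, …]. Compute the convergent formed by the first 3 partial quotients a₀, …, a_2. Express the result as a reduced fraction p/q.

Start with 4.
2 + 1/(4/1) = 2 + 1/4 = 9/4
2 + 1/(9/4) = 2 + 4/9 = 22/9

22/9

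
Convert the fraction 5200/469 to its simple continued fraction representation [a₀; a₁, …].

[11; 11, 2, 3, 1, 1, 2]

Repeatedly divide and take the remainder:
⌊5200/469⌋ = 11, remainder 41
⌊469/41⌋ = 11, remainder 18
⌊41/18⌋ = 2, remainder 5
⌊18/5⌋ = 3, remainder 3
⌊5/3⌋ = 1, remainder 2
⌊3/2⌋ = 1, remainder 1
⌊2/1⌋ = 2, remainder 0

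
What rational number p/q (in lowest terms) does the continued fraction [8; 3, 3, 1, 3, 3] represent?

a_0 = 8: 8/1
a_1 = 3: 25/3
a_2 = 3: 83/10
a_3 = 1: 108/13
a_4 = 3: 407/49
a_5 = 3: 1329/160

1329/160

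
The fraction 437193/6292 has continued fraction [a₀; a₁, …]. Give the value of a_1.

2

⌊437193/6292⌋ = 69, remainder 3045
⌊6292/3045⌋ = 2, remainder 202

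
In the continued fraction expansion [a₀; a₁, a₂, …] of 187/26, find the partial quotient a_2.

187 = 7·26 + 5, so a_0 = 7
26 = 5·5 + 1, so a_1 = 5
5 = 5·1 + 0, so a_2 = 5

5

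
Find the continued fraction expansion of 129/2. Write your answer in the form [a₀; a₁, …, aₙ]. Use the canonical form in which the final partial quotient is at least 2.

⌊129/2⌋ = 64, remainder 1
⌊2/1⌋ = 2, remainder 0

[64; 2]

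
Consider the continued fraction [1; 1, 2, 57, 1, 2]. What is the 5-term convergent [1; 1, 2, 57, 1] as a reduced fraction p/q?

Collapse the nested fraction from the inside out:
Start with 1.
57 + 1/(1/1) = 57 + 1/1 = 58/1
2 + 1/(58/1) = 2 + 1/58 = 117/58
1 + 1/(117/58) = 1 + 58/117 = 175/117
1 + 1/(175/117) = 1 + 117/175 = 292/175

292/175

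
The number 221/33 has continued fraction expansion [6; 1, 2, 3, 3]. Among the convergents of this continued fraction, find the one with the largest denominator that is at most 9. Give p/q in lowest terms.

a_0 = 6: 6/1  (≤ bound)
a_1 = 1: 7/1  (≤ bound)
a_2 = 2: 20/3  (≤ bound)
a_3 = 3: 67/10  (> 9, stop)

20/3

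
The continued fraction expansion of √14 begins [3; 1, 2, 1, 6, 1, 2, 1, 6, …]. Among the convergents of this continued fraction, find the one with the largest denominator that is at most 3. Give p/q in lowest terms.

List convergents until the denominator exceeds the bound:
a_0 = 3: 3/1  (≤ bound)
a_1 = 1: 4/1  (≤ bound)
a_2 = 2: 11/3  (≤ bound)
a_3 = 1: 15/4  (> 3, stop)

11/3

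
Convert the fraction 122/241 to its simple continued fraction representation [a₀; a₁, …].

⌊122/241⌋ = 0, remainder 122
⌊241/122⌋ = 1, remainder 119
⌊122/119⌋ = 1, remainder 3
⌊119/3⌋ = 39, remainder 2
⌊3/2⌋ = 1, remainder 1
⌊2/1⌋ = 2, remainder 0

[0; 1, 1, 39, 1, 2]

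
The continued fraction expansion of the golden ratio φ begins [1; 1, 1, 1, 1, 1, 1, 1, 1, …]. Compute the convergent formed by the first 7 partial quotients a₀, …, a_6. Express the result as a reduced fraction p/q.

21/13

Build up convergents one term at a time:
a_0 = 1: 1/1
a_1 = 1: 2/1
a_2 = 1: 3/2
a_3 = 1: 5/3
a_4 = 1: 8/5
a_5 = 1: 13/8
a_6 = 1: 21/13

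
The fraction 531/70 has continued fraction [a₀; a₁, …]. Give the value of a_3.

2

⌊531/70⌋ = 7, remainder 41
⌊70/41⌋ = 1, remainder 29
⌊41/29⌋ = 1, remainder 12
⌊29/12⌋ = 2, remainder 5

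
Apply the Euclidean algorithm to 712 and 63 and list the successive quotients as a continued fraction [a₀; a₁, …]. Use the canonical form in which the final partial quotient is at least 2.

[11; 3, 3, 6]

⌊712/63⌋ = 11, remainder 19
⌊63/19⌋ = 3, remainder 6
⌊19/6⌋ = 3, remainder 1
⌊6/1⌋ = 6, remainder 0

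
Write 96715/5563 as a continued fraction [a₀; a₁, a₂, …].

96715 ÷ 5563 → quotient 17, remainder 2144
5563 ÷ 2144 → quotient 2, remainder 1275
2144 ÷ 1275 → quotient 1, remainder 869
1275 ÷ 869 → quotient 1, remainder 406
869 ÷ 406 → quotient 2, remainder 57
406 ÷ 57 → quotient 7, remainder 7
57 ÷ 7 → quotient 8, remainder 1
7 ÷ 1 → quotient 7, remainder 0

[17; 2, 1, 1, 2, 7, 8, 7]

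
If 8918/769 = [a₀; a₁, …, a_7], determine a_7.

Apply division with remainder until the remainder is 0:
8918 = 11·769 + 459, so a_0 = 11
769 = 1·459 + 310, so a_1 = 1
459 = 1·310 + 149, so a_2 = 1
310 = 2·149 + 12, so a_3 = 2
149 = 12·12 + 5, so a_4 = 12
12 = 2·5 + 2, so a_5 = 2
5 = 2·2 + 1, so a_6 = 2
2 = 2·1 + 0, so a_7 = 2

2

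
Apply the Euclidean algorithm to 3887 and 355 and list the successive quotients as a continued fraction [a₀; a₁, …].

[10; 1, 18, 1, 2, 1, 1, 2]

Repeatedly divide and take the remainder:
3887 ÷ 355 → quotient 10, remainder 337
355 ÷ 337 → quotient 1, remainder 18
337 ÷ 18 → quotient 18, remainder 13
18 ÷ 13 → quotient 1, remainder 5
13 ÷ 5 → quotient 2, remainder 3
5 ÷ 3 → quotient 1, remainder 2
3 ÷ 2 → quotient 1, remainder 1
2 ÷ 1 → quotient 2, remainder 0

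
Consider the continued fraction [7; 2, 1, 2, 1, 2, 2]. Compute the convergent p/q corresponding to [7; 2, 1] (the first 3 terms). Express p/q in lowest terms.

22/3

Starting at the tail and folding back:
Start with 1.
2 + 1/(1/1) = 2 + 1/1 = 3/1
7 + 1/(3/1) = 7 + 1/3 = 22/3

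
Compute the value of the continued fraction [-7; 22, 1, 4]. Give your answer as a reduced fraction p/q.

a_0 = -7: -7/1
a_1 = 22: -153/22
a_2 = 1: -160/23
a_3 = 4: -793/114

-793/114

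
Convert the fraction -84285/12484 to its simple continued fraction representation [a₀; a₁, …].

[-7; 4, 43, 10, 3, 2]

⌊-84285/12484⌋ = -7, remainder 3103
⌊12484/3103⌋ = 4, remainder 72
⌊3103/72⌋ = 43, remainder 7
⌊72/7⌋ = 10, remainder 2
⌊7/2⌋ = 3, remainder 1
⌊2/1⌋ = 2, remainder 0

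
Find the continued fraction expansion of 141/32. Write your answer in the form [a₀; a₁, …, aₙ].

[4; 2, 2, 6]

Run the Euclidean algorithm, recording each quotient:
141 = 4·32 + 13, so a_0 = 4
32 = 2·13 + 6, so a_1 = 2
13 = 2·6 + 1, so a_2 = 2
6 = 6·1 + 0, so a_3 = 6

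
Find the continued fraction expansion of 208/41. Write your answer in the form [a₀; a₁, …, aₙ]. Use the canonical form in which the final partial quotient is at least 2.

Apply division with remainder until the remainder is 0:
⌊208/41⌋ = 5, remainder 3
⌊41/3⌋ = 13, remainder 2
⌊3/2⌋ = 1, remainder 1
⌊2/1⌋ = 2, remainder 0

[5; 13, 1, 2]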